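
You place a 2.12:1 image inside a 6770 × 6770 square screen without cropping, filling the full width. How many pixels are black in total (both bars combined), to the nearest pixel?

24213608 pixels

The image is 6770 / 2.120 ≈ 3193.3962 px tall.
6770 − 3193.3962 = 3576.6038 px of bars.
Bar area = 3576.6038 × 6770 ≈ 24213608 px.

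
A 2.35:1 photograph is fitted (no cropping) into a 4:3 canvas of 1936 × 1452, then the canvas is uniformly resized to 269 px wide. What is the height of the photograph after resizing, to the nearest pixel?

114 px

In the 1936×1452 frame the photograph fills the width: height = 1936 / 2.350 ≈ 823.83 px.
Scaling 1936 → 269 is ×0.1389, so the height becomes 823.83 × 0.1389 ≈ 114.47 px.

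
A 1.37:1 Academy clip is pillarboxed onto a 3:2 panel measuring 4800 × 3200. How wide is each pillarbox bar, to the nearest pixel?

208 px

Since 1.370 < 1.500, the clip is height-limited.
That makes the image 4384.00 px wide (3200 × 1.370).
Leftover width: 4800 − 4384.00 = 416.00 px → 208.00 each side.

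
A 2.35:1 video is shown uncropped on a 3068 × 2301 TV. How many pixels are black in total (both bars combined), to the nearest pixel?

2.35:1 is wider than 4:3, so it spans the full width.
That makes the image 1305.5319 px tall (3068 / 2.350).
Leftover height: 2301 − 1305.5319 = 995.4681 px.
Across the 3068-px span: 995.4681 × 3068 ≈ 3054096 px.

3054096 pixels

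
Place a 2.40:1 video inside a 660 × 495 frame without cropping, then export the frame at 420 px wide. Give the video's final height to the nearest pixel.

175 px

Fitted into 660×495, the video spans the width; its height is 660 / 2.400 ≈ 275.00 px.
The frame scales by 420/660 = 0.6364; 275.00 × 0.6364 ≈ 175.00 px.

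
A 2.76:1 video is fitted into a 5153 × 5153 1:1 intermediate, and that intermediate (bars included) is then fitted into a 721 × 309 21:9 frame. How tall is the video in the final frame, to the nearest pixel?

2.76:1 in 5153×5153: fills the width, so the video is 5153.00 × 1867.03.
The 1:1 canvas is height-limited in 721×309, giving 309.00 × 309.00; scale factor 0.0600.
Applying the same ×0.0600: 1867.03 → 111.96.

112 px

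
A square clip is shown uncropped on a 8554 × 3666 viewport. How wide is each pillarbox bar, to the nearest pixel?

2444 px

square (1.000) < 21:9 (2.333), so the clip fills the height.
Content width = 3666 × 1/1 ≈ 3666.00 px.
8554 − 3666.00 = 4888.00 px of bars (2444.00 each).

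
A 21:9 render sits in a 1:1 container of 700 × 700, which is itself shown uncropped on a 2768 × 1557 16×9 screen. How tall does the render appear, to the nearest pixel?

21:9 in 700×700: fills the width, so the render is 700.00 × 300.00.
The 1:1 canvas is height-limited in 2768×1557, giving 1557.00 × 1557.00; scale factor 2.2243.
So the render's height is 300.00 × 2.2243 ≈ 667.29.

667 px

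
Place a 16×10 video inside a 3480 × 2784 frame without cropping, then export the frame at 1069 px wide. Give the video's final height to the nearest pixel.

Fitted into 3480×2784, the video spans the width; its height is 3480 × 10/16 ≈ 2175.00 px.
Scaling 3480 → 1069 is ×0.3072, so the height becomes 2175.00 × 0.3072 ≈ 668.12 px.

668 px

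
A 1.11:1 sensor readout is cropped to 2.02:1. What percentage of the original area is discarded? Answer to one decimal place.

The width stays; only height is cut (since 2.02:1 is wider than 1.11:1).
(1.110)/(2.020) ≈ 0.550 of the area survives, leaving 45.05% discarded.

45.0%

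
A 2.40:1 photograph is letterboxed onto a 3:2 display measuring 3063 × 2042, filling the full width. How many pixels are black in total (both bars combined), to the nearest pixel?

That makes the image 1276.2500 px tall (3063 / 2.400).
2042 − 1276.2500 = 765.7500 px of bars.
Across the 3063-px span: 765.7500 × 3063 ≈ 2345492 px.

2345492 pixels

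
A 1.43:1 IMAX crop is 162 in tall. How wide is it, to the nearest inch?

Width = 162 × 1.430 = 231.66.

232 in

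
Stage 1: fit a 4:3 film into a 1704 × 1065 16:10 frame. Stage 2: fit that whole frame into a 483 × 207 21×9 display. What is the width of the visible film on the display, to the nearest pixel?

276 px

4:3 in 1704×1065: fills the height, so the film is 1420.00 × 1065.00.
The 16:10 canvas is height-limited in 483×207, giving 331.20 × 207.00; scale factor 0.1944.
The film scales with it: width 1420.00 × 0.1944 ≈ 276.00.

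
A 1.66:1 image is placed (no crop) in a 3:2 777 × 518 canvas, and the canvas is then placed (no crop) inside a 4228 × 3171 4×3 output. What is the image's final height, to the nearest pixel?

First fit — 1.66:1 into 777×518 spans the width: 777.00 × 468.07.
The 3:2 canvas is width-limited in 4228×3171, giving 4228.00 × 2818.67; scale factor 5.4414.
The image scales with it: height 468.07 × 5.4414 ≈ 2546.99.

2547 px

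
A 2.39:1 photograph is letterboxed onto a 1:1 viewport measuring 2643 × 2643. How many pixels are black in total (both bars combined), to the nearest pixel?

2.39:1 (2.390) > 1:1 (1.000), so the photograph fills the width.
Content height = 2643 / 2.390 ≈ 1105.8577 px.
2643 − 1105.8577 = 1537.1423 px of bars.
That's 1537.1423 × 2643 ≈ 4062667 black pixels.

4062667 pixels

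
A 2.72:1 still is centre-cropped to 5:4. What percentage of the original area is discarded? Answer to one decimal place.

54.0%

The height stays; only width is cut (since 5:4 is narrower than 2.72:1).
Fraction kept = (1.250)/(2.720) ≈ 45.96%, so 54.04% is lost.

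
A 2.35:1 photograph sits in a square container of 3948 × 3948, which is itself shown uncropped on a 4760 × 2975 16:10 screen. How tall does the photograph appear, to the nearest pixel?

First fit — 2.35:1 into 3948×3948 spans the width: 3948.00 × 1680.00.
The square canvas is height-limited in 4760×2975, giving 2975.00 × 2975.00; scale factor 0.7535.
Applying the same ×0.7535: 1680.00 → 1265.96.

1266 px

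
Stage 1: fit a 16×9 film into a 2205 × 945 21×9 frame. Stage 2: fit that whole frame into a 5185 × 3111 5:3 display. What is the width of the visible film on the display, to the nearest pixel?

Inside the 2205×945 canvas the film is height-limited at 1680.00 × 945.00.
The 21×9 canvas is width-limited in 5185×3111, giving 5185.00 × 2222.14; scale factor 2.3515.
The film scales with it: width 1680.00 × 2.3515 ≈ 3950.48.

3950 px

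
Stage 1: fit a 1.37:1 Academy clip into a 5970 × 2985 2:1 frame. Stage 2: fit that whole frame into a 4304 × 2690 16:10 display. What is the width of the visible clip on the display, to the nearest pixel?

2948 px

1.37:1 Academy in 5970×2985: fills the height, so the clip is 4089.45 × 2985.00.
Second fit — the 2:1 canvas into 4304×2690 spans the width: 4304.00 × 2152.00 (×0.7209 from 5970×2985).
So the clip's width is 4089.45 × 0.7209 ≈ 2948.24.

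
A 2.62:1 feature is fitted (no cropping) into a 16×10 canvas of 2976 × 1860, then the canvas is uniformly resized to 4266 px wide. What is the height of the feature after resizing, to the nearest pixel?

1628 px

In the 2976×1860 frame the feature fills the width: height = 2976 / 2.620 ≈ 1135.88 px.
The frame scales by 4266/2976 = 1.4335; 1135.88 × 1.4335 ≈ 1628.24 px.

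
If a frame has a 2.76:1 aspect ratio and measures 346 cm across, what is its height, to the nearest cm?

346 / 2.760 = 125.36.

125 cm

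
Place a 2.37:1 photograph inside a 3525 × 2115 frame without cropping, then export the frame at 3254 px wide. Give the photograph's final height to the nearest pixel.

1373 px

At 3525×2115 the photograph is width-limited, so height = 3525 / 2.370 ≈ 1487.34 px.
Resizing to 3254 px wide multiplies everything by 0.9231: 1487.34 → 1373.00 px.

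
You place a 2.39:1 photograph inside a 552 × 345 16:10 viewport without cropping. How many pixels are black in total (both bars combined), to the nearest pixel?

2.39:1 is wider than 16:10, so it spans the full width.
The photograph is 552 / 2.390 ≈ 230.9623 px tall.
345 − 230.9623 = 114.0377 px of bars.
Bar area = 114.0377 × 552 ≈ 62949 px.

62949 pixels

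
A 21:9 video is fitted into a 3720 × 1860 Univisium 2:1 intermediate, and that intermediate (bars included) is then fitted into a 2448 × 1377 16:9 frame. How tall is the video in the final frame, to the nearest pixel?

1049 px

First fit — 21:9 into 3720×1860 spans the width: 3720.00 × 1594.29.
The Univisium 2:1 canvas is width-limited in 2448×1377, giving 2448.00 × 1224.00; scale factor 0.6581.
So the video's height is 1594.29 × 0.6581 ≈ 1049.14.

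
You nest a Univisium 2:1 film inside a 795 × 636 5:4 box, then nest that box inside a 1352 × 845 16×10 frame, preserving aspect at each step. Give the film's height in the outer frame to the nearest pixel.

Univisium 2:1 in 795×636: fills the width, so the film is 795.00 × 397.50.
5:4 in 1352×845: fills the height, so the intermediate becomes 1056.25 × 845.00 — a scale of ×1.3286.
So the film's height is 397.50 × 1.3286 ≈ 528.12.

528 px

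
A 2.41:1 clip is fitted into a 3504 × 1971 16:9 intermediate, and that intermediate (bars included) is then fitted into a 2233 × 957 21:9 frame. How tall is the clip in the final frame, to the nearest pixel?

Inside the 3504×1971 canvas the clip is width-limited at 3504.00 × 1453.94.
The 16:9 canvas is height-limited in 2233×957, giving 1701.33 × 957.00; scale factor 0.4855.
Applying the same ×0.4855: 1453.94 → 705.95.

706 px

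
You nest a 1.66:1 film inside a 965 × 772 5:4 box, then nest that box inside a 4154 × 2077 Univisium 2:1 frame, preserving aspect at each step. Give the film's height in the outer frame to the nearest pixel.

1.66:1 in 965×772: fills the width, so the film is 965.00 × 581.33.
5:4 in 4154×2077: fills the height, so the intermediate becomes 2596.25 × 2077.00 — a scale of ×2.6904.
The film scales with it: height 581.33 × 2.6904 ≈ 1564.01.

1564 px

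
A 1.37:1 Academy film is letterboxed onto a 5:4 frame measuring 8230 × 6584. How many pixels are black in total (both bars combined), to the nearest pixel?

4746247 pixels

1.37:1 Academy (1.370) > 5:4 (1.250), so the film fills the width.
That makes the image 6007.2993 px tall (8230 / 1.370).
6584 − 6007.2993 = 576.7007 px of bars.
Bar area = 576.7007 × 8230 ≈ 4746247 px.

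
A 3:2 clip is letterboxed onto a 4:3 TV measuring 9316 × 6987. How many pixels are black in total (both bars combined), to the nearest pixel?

7232321 pixels

Since 1.500 > 1.333, the clip is width-limited.
The clip is 9316 × 2/3 ≈ 6210.6667 px tall.
Black = 6987 − 6210.6667 = 776.3333 px.
Bar area = 776.3333 × 9316 ≈ 7232321 px.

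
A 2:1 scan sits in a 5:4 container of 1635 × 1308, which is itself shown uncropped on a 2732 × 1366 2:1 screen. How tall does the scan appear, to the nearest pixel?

854 px

Inside the 1635×1308 canvas the scan is width-limited at 1635.00 × 817.50.
Second fit — the 5:4 canvas into 2732×1366 spans the height: 1707.50 × 1366.00 (×1.0443 from 1635×1308).
So the scan's height is 817.50 × 1.0443 ≈ 853.75.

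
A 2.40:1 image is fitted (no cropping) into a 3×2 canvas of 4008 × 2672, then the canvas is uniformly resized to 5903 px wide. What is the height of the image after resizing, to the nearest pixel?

Fitted into 4008×2672, the image spans the width; its height is 4008 / 2.400 ≈ 1670.00 px.
Resizing to 5903 px wide multiplies everything by 1.4728: 1670.00 → 2459.58 px.

2460 px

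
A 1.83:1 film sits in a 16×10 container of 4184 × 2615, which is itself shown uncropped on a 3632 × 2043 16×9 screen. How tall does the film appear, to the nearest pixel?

1786 px

Inside the 4184×2615 canvas the film is width-limited at 4184.00 × 2286.34.
Second fit — the 16×10 canvas into 3632×2043 spans the height: 3268.80 × 2043.00 (×0.7813 from 4184×2615).
So the film's height is 2286.34 × 0.7813 ≈ 1786.23.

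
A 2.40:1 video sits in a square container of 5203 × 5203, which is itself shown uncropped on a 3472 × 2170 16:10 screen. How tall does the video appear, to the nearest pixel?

904 px

2.40:1 in 5203×5203: fills the width, so the video is 5203.00 × 2167.92.
The square canvas is height-limited in 3472×2170, giving 2170.00 × 2170.00; scale factor 0.4171.
The video scales with it: height 2167.92 × 0.4171 ≈ 904.17.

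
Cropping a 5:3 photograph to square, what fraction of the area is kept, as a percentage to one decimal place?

60.0%

The height stays; only width is cut (since square is narrower than 5:3).
(1.000)/(1.667) ≈ 0.600 of the area survives.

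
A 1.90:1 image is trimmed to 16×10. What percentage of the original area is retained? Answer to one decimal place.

84.2%

16×10 is narrower than 1.90:1, so the crop keeps the full height and trims the width.
Area ratio = (1.600)/(1.900) = 84.21% retained.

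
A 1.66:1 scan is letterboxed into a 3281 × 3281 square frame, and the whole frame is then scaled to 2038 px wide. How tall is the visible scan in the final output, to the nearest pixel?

1228 px

At 3281×3281 the scan is width-limited, so height = 3281 / 1.660 ≈ 1976.51 px.
Scaling 3281 → 2038 is ×0.6212, so the height becomes 1976.51 × 0.6212 ≈ 1227.71 px.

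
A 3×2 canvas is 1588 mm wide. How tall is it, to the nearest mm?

1059 mm

1588 / 3 × 2 = 1058.67.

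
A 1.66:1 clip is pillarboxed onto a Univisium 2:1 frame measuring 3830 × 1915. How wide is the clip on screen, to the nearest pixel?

3179 px

Since 1.660 < 2.000, the clip is height-limited.
The clip is 1915 × 1.660 ≈ 3178.90 px wide.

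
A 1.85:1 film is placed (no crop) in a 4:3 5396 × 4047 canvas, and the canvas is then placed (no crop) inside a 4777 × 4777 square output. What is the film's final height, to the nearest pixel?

First fit — 1.85:1 into 5396×4047 spans the width: 5396.00 × 2916.76.
Second fit — the 4:3 canvas into 4777×4777 spans the width: 4777.00 × 3582.75 (×0.8853 from 5396×4047).
The film scales with it: height 2916.76 × 0.8853 ≈ 2582.16.

2582 px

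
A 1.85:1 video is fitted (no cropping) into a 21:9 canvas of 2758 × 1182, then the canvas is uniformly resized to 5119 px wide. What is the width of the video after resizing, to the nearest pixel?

At 2758×1182 the video is height-limited, so width = 1182 × 1.850 ≈ 2186.70 px.
Scaling 2758 → 5119 is ×1.8561, so the width becomes 2186.70 × 1.8561 ≈ 4058.64 px.

4059 px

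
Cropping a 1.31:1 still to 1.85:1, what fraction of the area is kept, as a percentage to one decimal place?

70.8%

The width stays; only height is cut (since 1.85:1 is wider than 1.31:1).
Fraction kept = (1.310)/(1.850) ≈ 70.81%.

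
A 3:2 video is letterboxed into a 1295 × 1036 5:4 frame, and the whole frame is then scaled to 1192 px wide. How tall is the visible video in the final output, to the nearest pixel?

In the 1295×1036 frame the video fills the width: height = 1295 × 2/3 ≈ 863.33 px.
Resizing to 1192 px wide multiplies everything by 0.9205: 863.33 → 794.67 px.

795 px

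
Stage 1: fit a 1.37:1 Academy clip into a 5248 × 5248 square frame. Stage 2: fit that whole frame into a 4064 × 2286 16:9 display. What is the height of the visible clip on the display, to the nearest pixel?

1669 px

Inside the 5248×5248 canvas the clip is width-limited at 5248.00 × 3830.66.
The square canvas is height-limited in 4064×2286, giving 2286.00 × 2286.00; scale factor 0.4356.
The clip scales with it: height 3830.66 × 0.4356 ≈ 1668.61.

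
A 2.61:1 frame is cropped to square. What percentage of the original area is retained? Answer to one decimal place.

38.3%

square is narrower than 2.61:1, so the crop keeps the full height and trims the width.
Area ratio = (1.000)/(2.610) = 38.31% retained.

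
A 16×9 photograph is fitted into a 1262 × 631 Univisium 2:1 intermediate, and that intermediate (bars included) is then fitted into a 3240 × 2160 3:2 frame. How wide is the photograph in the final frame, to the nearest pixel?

16×9 in 1262×631: fills the height, so the photograph is 1121.78 × 631.00.
Univisium 2:1 in 3240×2160: fills the width, so the intermediate becomes 3240.00 × 1620.00 — a scale of ×2.5674.
So the photograph's width is 1121.78 × 2.5674 ≈ 2880.00.

2880 px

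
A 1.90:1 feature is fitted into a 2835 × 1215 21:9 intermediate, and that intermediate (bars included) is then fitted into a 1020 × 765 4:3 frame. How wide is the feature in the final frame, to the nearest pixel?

1.90:1 in 2835×1215: fills the height, so the feature is 2308.50 × 1215.00.
Second fit — the 21:9 canvas into 1020×765 spans the width: 1020.00 × 437.14 (×0.3598 from 2835×1215).
So the feature's width is 2308.50 × 0.3598 ≈ 830.57.

831 px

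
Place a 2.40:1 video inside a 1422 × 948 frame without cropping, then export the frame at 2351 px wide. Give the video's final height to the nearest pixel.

At 1422×948 the video is width-limited, so height = 1422 / 2.400 ≈ 592.50 px.
Scaling 1422 → 2351 is ×1.6533, so the height becomes 592.50 × 1.6533 ≈ 979.58 px.

980 px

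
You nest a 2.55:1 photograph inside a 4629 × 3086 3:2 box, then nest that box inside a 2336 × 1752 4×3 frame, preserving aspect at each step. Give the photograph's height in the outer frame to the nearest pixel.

2.55:1 in 4629×3086: fills the width, so the photograph is 4629.00 × 1815.29.
3:2 in 2336×1752: fills the width, so the intermediate becomes 2336.00 × 1557.33 — a scale of ×0.5046.
So the photograph's height is 1815.29 × 0.5046 ≈ 916.08.

916 px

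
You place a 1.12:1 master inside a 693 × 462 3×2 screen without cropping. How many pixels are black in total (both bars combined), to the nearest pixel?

81109 pixels

1.12:1 (1.120) < 3×2 (1.500), so the master fills the height.
The master is 462 × 1.120 ≈ 517.4400 px wide.
Black = 693 − 517.4400 = 175.5600 px.
Bar area = 175.5600 × 462 ≈ 81109 px.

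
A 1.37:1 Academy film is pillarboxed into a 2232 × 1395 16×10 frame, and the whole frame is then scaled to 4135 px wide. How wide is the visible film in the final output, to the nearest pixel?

3541 px

Fitted into 2232×1395, the film spans the height; its width is 1395 × 1.370 ≈ 1911.15 px.
Scaling 2232 → 4135 is ×1.8526, so the width becomes 1911.15 × 1.8526 ≈ 3540.59 px.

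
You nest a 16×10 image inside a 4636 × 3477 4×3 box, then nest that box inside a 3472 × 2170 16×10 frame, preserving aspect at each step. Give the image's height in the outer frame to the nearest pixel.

Inside the 4636×3477 canvas the image is width-limited at 4636.00 × 2897.50.
The 4×3 canvas is height-limited in 3472×2170, giving 2893.33 × 2170.00; scale factor 0.6241.
Applying the same ×0.6241: 2897.50 → 1808.33.

1808 px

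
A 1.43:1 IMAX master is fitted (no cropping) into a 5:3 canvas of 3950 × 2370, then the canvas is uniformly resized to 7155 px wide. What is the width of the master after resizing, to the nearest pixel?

6139 px

Fitted into 3950×2370, the master spans the height; its width is 2370 × 1.430 ≈ 3389.10 px.
Scaling 3950 → 7155 is ×1.8114, so the width becomes 3389.10 × 1.8114 ≈ 6138.99 px.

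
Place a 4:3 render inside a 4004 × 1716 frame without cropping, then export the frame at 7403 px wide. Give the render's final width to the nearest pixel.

4230 px

At 4004×1716 the render is height-limited, so width = 1716 × 4/3 ≈ 2288.00 px.
Scaling 4004 → 7403 is ×1.8489, so the width becomes 2288.00 × 1.8489 ≈ 4230.29 px.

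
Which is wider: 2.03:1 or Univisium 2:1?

2.03:1

2.03 and Univisium 2:1 = 2; 2.03 > 2.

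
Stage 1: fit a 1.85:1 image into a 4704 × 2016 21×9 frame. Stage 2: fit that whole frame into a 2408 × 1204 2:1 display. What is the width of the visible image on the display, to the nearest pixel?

First fit — 1.85:1 into 4704×2016 spans the height: 3729.60 × 2016.00.
The 21×9 canvas is width-limited in 2408×1204, giving 2408.00 × 1032.00; scale factor 0.5119.
So the image's width is 3729.60 × 0.5119 ≈ 1909.20.

1909 px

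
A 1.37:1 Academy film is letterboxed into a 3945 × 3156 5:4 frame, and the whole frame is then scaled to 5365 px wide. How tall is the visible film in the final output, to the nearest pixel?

3916 px

Fitted into 3945×3156, the film spans the width; its height is 3945 / 1.370 ≈ 2879.56 px.
The frame scales by 5365/3945 = 1.3599; 2879.56 × 1.3599 ≈ 3916.06 px.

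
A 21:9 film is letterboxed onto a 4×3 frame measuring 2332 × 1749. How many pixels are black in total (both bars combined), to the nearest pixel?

1748001 pixels

21:9 is wider than 4×3, so it spans the full width.
The film is 2332 × 9/21 ≈ 999.4286 px tall.
Black = 1749 − 999.4286 = 749.5714 px.
Bar area = 749.5714 × 2332 ≈ 1748001 px.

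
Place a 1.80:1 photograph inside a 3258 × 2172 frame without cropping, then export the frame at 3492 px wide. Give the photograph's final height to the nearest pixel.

1940 px

Fitted into 3258×2172, the photograph spans the width; its height is 3258 / 1.800 ≈ 1810.00 px.
Scaling 3258 → 3492 is ×1.0718, so the height becomes 1810.00 × 1.0718 ≈ 1940.00 px.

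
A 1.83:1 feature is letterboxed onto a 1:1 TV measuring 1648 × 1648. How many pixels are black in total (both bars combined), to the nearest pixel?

Since 1.830 > 1.000, the feature is width-limited.
That makes the image 900.5464 px tall (1648 / 1.830).
1648 − 900.5464 = 747.4536 px of bars.
That's 747.4536 × 1648 ≈ 1231803 black pixels.

1231803 pixels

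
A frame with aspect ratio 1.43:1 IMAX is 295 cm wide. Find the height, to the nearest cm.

295 / 1.430 = 206.29.

206 cm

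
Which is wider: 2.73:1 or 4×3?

2.73:1

2.73 and 4×3 = 1.333; 2.73 > 1.333.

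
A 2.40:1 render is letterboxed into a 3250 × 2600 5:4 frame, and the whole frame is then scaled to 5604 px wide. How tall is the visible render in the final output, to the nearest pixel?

2335 px

In the 3250×2600 frame the render fills the width: height = 3250 / 2.400 ≈ 1354.17 px.
Resizing to 5604 px wide multiplies everything by 1.7243: 1354.17 → 2335.00 px.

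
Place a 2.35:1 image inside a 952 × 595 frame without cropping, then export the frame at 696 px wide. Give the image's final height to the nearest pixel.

296 px

In the 952×595 frame the image fills the width: height = 952 / 2.350 ≈ 405.11 px.
The frame scales by 696/952 = 0.7311; 405.11 × 0.7311 ≈ 296.17 px.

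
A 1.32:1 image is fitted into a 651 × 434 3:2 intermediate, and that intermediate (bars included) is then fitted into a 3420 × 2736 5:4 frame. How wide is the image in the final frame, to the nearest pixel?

3010 px

Inside the 651×434 canvas the image is height-limited at 572.88 × 434.00.
The 3:2 canvas is width-limited in 3420×2736, giving 3420.00 × 2280.00; scale factor 5.2535.
So the image's width is 572.88 × 5.2535 ≈ 3009.60.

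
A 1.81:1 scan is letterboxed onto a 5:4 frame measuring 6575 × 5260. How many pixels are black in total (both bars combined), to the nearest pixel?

10700177 pixels

1.81:1 is wider than 5:4, so it spans the full width.
Content height = 6575 / 1.810 ≈ 3632.5967 px.
Black = 5260 − 3632.5967 = 1627.4033 px.
Bar area = 1627.4033 × 6575 ≈ 10700177 px.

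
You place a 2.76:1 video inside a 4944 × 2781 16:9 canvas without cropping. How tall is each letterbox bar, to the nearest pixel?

Since 2.760 > 1.778, the video is width-limited.
The video is 4944 / 2.760 ≈ 1791.30 px tall.
Black = 2781 − 1791.30 = 989.70 px, or 494.85 per bar.

495 px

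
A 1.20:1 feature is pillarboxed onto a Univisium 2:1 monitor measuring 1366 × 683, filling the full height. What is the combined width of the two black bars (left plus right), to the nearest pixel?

Content width = 683 × 1.200 ≈ 819.60 px.
1366 − 819.60 = 546.40 px of bars.

546 px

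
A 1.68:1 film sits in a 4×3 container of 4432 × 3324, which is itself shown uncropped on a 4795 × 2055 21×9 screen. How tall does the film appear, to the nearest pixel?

1631 px

Inside the 4432×3324 canvas the film is width-limited at 4432.00 × 2638.10.
Second fit — the 4×3 canvas into 4795×2055 spans the height: 2740.00 × 2055.00 (×0.6182 from 4432×3324).
Applying the same ×0.6182: 2638.10 → 1630.95.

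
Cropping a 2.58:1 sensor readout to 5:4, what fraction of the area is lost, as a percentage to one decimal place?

Going from 2.58:1 to 5:4 means cutting width while keeping height.
Area ratio = (1.250)/(2.580) = 48.45%; the remaining 51.55% is cropped out.

51.6%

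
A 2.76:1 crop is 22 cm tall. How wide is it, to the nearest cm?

At 2.76:1, 22 × 2.760 ≈ 60.72.

61 cm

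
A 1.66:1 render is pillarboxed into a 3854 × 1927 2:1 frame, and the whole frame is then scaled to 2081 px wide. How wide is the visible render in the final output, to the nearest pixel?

At 3854×1927 the render is height-limited, so width = 1927 × 1.660 ≈ 3198.82 px.
Scaling 3854 → 2081 is ×0.5400, so the width becomes 3198.82 × 0.5400 ≈ 1727.23 px.

1727 px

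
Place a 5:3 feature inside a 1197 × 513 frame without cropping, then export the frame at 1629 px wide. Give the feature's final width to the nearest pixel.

At 1197×513 the feature is height-limited, so width = 513 × 5/3 ≈ 855.00 px.
Resizing to 1629 px wide multiplies everything by 1.3609: 855.00 → 1163.57 px.

1164 px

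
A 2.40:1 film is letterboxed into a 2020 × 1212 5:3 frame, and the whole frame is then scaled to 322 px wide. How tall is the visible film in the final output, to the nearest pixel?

In the 2020×1212 frame the film fills the width: height = 2020 / 2.400 ≈ 841.67 px.
The frame scales by 322/2020 = 0.1594; 841.67 × 0.1594 ≈ 134.17 px.

134 px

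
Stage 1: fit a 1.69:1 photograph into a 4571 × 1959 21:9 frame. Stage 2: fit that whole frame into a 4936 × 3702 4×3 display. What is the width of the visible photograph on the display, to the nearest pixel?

Inside the 4571×1959 canvas the photograph is height-limited at 3310.71 × 1959.00.
Second fit — the 21:9 canvas into 4936×3702 spans the width: 4936.00 × 2115.43 (×1.0799 from 4571×1959).
So the photograph's width is 3310.71 × 1.0799 ≈ 3575.07.

3575 px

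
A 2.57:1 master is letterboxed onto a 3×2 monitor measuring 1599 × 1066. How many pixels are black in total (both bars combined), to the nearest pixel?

709670 pixels

Since 2.570 > 1.500, the master is width-limited.
The master is 1599 / 2.570 ≈ 622.1790 px tall.
Black = 1066 − 622.1790 = 443.8210 px.
Bar area = 443.8210 × 1599 ≈ 709670 px.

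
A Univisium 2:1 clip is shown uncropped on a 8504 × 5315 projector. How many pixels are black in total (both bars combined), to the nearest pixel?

9039752 pixels

Since 2.000 > 1.600, the clip is width-limited.
The clip is 8504 × 1/2 ≈ 4252.0000 px tall.
Leftover height: 5315 − 4252.0000 = 1063.0000 px.
That's 1063.0000 × 8504 ≈ 9039752 black pixels.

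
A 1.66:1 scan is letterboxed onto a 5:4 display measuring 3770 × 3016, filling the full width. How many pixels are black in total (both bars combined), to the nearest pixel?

The scan is 3770 / 1.660 ≈ 2271.0843 px tall.
3016 − 2271.0843 = 744.9157 px of bars.
That's 744.9157 × 3770 ≈ 2808332 black pixels.

2808332 pixels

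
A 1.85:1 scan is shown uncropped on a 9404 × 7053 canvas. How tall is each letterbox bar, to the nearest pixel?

1.85:1 (1.850) > 4:3 (1.333), so the scan fills the width.
That makes the image 5083.24 px tall (9404 / 1.850).
Leftover height: 7053 − 5083.24 = 1969.76 px → 984.88 each side.

985 px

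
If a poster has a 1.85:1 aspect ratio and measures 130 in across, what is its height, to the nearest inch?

70 in

At 1.85:1, 130 / 1.850 ≈ 70.27.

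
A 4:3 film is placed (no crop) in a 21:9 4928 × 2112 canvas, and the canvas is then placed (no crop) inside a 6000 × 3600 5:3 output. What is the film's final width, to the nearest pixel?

Inside the 4928×2112 canvas the film is height-limited at 2816.00 × 2112.00.
21:9 in 6000×3600: fills the width, so the intermediate becomes 6000.00 × 2571.43 — a scale of ×1.2175.
The film scales with it: width 2816.00 × 1.2175 ≈ 3428.57.

3429 px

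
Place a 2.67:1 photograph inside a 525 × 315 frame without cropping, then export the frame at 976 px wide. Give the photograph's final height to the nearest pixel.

366 px

In the 525×315 frame the photograph fills the width: height = 525 / 2.670 ≈ 196.63 px.
Resizing to 976 px wide multiplies everything by 1.8590: 196.63 → 365.54 px.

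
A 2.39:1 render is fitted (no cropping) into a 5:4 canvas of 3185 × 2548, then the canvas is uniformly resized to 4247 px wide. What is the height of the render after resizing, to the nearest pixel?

In the 3185×2548 frame the render fills the width: height = 3185 / 2.390 ≈ 1332.64 px.
Resizing to 4247 px wide multiplies everything by 1.3334: 1332.64 → 1776.99 px.

1777 px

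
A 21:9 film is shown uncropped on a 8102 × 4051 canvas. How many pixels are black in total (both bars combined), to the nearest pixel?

4688743 pixels

Since 2.333 > 2.000, the film is width-limited.
That makes the image 3472.2857 px tall (8102 × 9/21).
4051 − 3472.2857 = 578.7143 px of bars.
Bar area = 578.7143 × 8102 ≈ 4688743 px.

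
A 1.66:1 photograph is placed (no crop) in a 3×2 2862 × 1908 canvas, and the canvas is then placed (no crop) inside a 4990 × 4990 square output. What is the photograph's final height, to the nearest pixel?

First fit — 1.66:1 into 2862×1908 spans the width: 2862.00 × 1724.10.
3×2 in 4990×4990: fills the width, so the intermediate becomes 4990.00 × 3326.67 — a scale of ×1.7435.
The photograph scales with it: height 1724.10 × 1.7435 ≈ 3006.02.

3006 px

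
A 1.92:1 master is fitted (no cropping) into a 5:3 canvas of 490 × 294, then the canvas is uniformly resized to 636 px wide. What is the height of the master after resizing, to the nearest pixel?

At 490×294 the master is width-limited, so height = 490 / 1.920 ≈ 255.21 px.
The frame scales by 636/490 = 1.2980; 255.21 × 1.2980 ≈ 331.25 px.

331 px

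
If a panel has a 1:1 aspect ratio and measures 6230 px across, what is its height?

Height = 6230 × 1/1 = 6230.

6230 px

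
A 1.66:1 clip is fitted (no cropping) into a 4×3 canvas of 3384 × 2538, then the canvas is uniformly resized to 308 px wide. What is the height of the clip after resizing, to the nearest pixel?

Fitted into 3384×2538, the clip spans the width; its height is 3384 / 1.660 ≈ 2038.55 px.
Scaling 3384 → 308 is ×0.0910, so the height becomes 2038.55 × 0.0910 ≈ 185.54 px.

186 px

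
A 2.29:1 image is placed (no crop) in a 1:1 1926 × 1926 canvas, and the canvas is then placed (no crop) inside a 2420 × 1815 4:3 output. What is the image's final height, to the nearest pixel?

793 px

Inside the 1926×1926 canvas the image is width-limited at 1926.00 × 841.05.
The 1:1 canvas is height-limited in 2420×1815, giving 1815.00 × 1815.00; scale factor 0.9424.
So the image's height is 841.05 × 0.9424 ≈ 792.58.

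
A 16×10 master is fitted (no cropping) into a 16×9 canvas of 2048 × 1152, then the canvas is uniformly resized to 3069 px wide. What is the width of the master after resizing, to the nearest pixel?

Fitted into 2048×1152, the master spans the height; its width is 1152 × 16/10 ≈ 1843.20 px.
Scaling 2048 → 3069 is ×1.4985, so the width becomes 1843.20 × 1.4985 ≈ 2762.10 px.

2762 px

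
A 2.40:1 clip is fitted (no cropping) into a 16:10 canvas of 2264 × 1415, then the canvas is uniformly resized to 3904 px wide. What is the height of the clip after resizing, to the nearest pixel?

1627 px

Fitted into 2264×1415, the clip spans the width; its height is 2264 / 2.400 ≈ 943.33 px.
The frame scales by 3904/2264 = 1.7244; 943.33 × 1.7244 ≈ 1626.67 px.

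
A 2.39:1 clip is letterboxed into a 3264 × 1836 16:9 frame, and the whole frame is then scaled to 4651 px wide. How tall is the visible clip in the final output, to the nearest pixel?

1946 px

In the 3264×1836 frame the clip fills the width: height = 3264 / 2.390 ≈ 1365.69 px.
The frame scales by 4651/3264 = 1.4249; 1365.69 × 1.4249 ≈ 1946.03 px.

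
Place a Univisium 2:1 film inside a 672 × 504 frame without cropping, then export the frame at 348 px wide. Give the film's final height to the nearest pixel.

174 px

At 672×504 the film is width-limited, so height = 672 × 1/2 ≈ 336.00 px.
Scaling 672 → 348 is ×0.5179, so the height becomes 336.00 × 0.5179 ≈ 174.00 px.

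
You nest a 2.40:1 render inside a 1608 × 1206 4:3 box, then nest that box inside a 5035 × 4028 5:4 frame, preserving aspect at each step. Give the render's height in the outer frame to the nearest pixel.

Inside the 1608×1206 canvas the render is width-limited at 1608.00 × 670.00.
4:3 in 5035×4028: fills the width, so the intermediate becomes 5035.00 × 3776.25 — a scale of ×3.1312.
Applying the same ×3.1312: 670.00 → 2097.92.

2098 px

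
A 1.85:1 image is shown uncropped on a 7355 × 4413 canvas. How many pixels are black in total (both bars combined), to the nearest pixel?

Since 1.850 > 1.667, the image is width-limited.
The image is 7355 / 1.850 ≈ 3975.6757 px tall.
4413 − 3975.6757 = 437.3243 px of bars.
Bar area = 437.3243 × 7355 ≈ 3216520 px.

3216520 pixels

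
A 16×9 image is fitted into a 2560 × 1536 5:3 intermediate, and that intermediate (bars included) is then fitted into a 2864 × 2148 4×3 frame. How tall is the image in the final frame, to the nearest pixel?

First fit — 16×9 into 2560×1536 spans the width: 2560.00 × 1440.00.
5:3 in 2864×2148: fills the width, so the intermediate becomes 2864.00 × 1718.40 — a scale of ×1.1187.
The image scales with it: height 1440.00 × 1.1187 ≈ 1611.00.

1611 px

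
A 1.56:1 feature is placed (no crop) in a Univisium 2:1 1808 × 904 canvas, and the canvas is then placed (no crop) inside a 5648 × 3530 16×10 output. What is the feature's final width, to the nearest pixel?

1.56:1 in 1808×904: fills the height, so the feature is 1410.24 × 904.00.
Univisium 2:1 in 5648×3530: fills the width, so the intermediate becomes 5648.00 × 2824.00 — a scale of ×3.1239.
Applying the same ×3.1239: 1410.24 → 4405.44.

4405 px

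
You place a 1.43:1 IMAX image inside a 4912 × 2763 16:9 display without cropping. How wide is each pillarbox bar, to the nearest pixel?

480 px

1.43:1 IMAX (1.430) < 16:9 (1.778), so the image fills the height.
That makes the image 3951.09 px wide (2763 × 1.430).
Leftover width: 4912 − 3951.09 = 960.91 px → 480.45 each side.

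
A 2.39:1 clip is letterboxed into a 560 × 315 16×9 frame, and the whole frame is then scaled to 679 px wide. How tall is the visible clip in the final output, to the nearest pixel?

At 560×315 the clip is width-limited, so height = 560 / 2.390 ≈ 234.31 px.
Scaling 560 → 679 is ×1.2125, so the height becomes 234.31 × 1.2125 ≈ 284.10 px.

284 px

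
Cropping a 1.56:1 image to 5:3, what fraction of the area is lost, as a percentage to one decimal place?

5:3 is wider than 1.56:1, so the crop keeps the full width and trims the height.
Area ratio = (1.560)/(1.667) = 93.60%; the remaining 6.40% is cropped out.

6.4%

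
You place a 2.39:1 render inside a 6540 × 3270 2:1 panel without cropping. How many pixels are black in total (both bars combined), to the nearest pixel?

Since 2.390 > 2.000, the render is width-limited.
That makes the image 2736.4017 px tall (6540 / 2.390).
Black = 3270 − 2736.4017 = 533.5983 px.
That's 533.5983 × 6540 ≈ 3489733 black pixels.

3489733 pixels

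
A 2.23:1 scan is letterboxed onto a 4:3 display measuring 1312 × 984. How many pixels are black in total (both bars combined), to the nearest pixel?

519105 pixels

Since 2.230 > 1.333, the scan is width-limited.
That makes the image 588.3408 px tall (1312 / 2.230).
Leftover height: 984 − 588.3408 = 395.6592 px.
Across the 1312-px span: 395.6592 × 1312 ≈ 519105 px.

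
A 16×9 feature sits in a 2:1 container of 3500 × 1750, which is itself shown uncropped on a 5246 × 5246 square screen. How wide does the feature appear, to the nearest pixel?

First fit — 16×9 into 3500×1750 spans the height: 3111.11 × 1750.00.
2:1 in 5246×5246: fills the width, so the intermediate becomes 5246.00 × 2623.00 — a scale of ×1.4989.
So the feature's width is 3111.11 × 1.4989 ≈ 4663.11.

4663 px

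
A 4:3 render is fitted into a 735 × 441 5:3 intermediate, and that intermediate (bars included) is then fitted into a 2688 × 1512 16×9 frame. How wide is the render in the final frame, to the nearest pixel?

2016 px

First fit — 4:3 into 735×441 spans the height: 588.00 × 441.00.
Second fit — the 5:3 canvas into 2688×1512 spans the height: 2520.00 × 1512.00 (×3.4286 from 735×441).
Applying the same ×3.4286: 588.00 → 2016.00.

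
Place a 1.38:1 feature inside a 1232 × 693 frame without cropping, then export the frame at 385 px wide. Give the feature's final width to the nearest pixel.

299 px

At 1232×693 the feature is height-limited, so width = 693 × 1.380 ≈ 956.34 px.
The frame scales by 385/1232 = 0.3125; 956.34 × 0.3125 ≈ 298.86 px.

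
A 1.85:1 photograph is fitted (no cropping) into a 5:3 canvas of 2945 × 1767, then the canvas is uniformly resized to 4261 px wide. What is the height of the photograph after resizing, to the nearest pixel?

2303 px

In the 2945×1767 frame the photograph fills the width: height = 2945 / 1.850 ≈ 1591.89 px.
Resizing to 4261 px wide multiplies everything by 1.4469: 1591.89 → 2303.24 px.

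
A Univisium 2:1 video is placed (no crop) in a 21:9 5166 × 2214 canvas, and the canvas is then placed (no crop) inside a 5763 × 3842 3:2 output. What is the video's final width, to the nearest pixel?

Univisium 2:1 in 5166×2214: fills the height, so the video is 4428.00 × 2214.00.
The 21:9 canvas is width-limited in 5763×3842, giving 5763.00 × 2469.86; scale factor 1.1156.
The video scales with it: width 4428.00 × 1.1156 ≈ 4939.71.

4940 px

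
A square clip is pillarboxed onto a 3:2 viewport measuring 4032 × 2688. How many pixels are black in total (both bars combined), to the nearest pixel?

3612672 pixels

square (1.000) < 3:2 (1.500), so the clip fills the height.
The clip is 2688 × 1/1 ≈ 2688.0000 px wide.
Leftover width: 4032 − 2688.0000 = 1344.0000 px.
Bar area = 1344.0000 × 2688 ≈ 3612672 px.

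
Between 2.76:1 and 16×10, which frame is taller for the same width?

2.76 and 16×10 = 1.6; 2.76 > 1.6. The smaller width-to-height ratio is the taller frame.

16×10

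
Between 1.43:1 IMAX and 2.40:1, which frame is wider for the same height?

2.40:1

1.43 and 2.4; 2.4 > 1.43.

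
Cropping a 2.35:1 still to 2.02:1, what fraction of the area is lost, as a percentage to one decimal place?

Going from 2.35:1 to 2.02:1 means cutting width while keeping height.
Fraction kept = (2.020)/(2.350) ≈ 85.96%, so 14.04% is lost.

14.0%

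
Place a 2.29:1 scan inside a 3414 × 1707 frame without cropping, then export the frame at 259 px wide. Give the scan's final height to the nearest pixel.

In the 3414×1707 frame the scan fills the width: height = 3414 / 2.290 ≈ 1490.83 px.
The frame scales by 259/3414 = 0.0759; 1490.83 × 0.0759 ≈ 113.10 px.

113 px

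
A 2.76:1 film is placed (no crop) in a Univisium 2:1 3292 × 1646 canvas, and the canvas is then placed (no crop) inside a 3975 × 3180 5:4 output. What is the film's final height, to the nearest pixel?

1440 px

First fit — 2.76:1 into 3292×1646 spans the width: 3292.00 × 1192.75.
Second fit — the Univisium 2:1 canvas into 3975×3180 spans the width: 3975.00 × 1987.50 (×1.2075 from 3292×1646).
The film scales with it: height 1192.75 × 1.2075 ≈ 1440.22.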